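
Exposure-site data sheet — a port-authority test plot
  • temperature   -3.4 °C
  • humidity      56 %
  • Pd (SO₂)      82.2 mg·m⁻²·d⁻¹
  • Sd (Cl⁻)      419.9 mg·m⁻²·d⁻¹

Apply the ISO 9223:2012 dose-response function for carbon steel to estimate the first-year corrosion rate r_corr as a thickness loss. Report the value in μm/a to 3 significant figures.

carbon steel: f(T) = +0.150·(T−10) [T≤10 °C] = -2.0100
  SO₂ term: 1.77·82.2^0.52·exp(0.02·56-2.0100) = 7.198
  Cl⁻ term: 0.102·419.9^0.62·exp(0.033·56+0.04·-3.4) = 23.9
  sum: 7.198 + 23.9 → r_corr = 31.1 μm/a

r_corr = 31.1 μm/a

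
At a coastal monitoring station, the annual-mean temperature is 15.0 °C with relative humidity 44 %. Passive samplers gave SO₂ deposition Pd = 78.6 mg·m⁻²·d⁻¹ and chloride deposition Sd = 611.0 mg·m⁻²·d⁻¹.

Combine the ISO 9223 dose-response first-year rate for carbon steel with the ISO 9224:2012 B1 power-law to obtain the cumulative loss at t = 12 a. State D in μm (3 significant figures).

carbon steel: T>10 °C ⇒ hinge -0.054·(15.0−10) = -0.2700
  sulphur-dioxide contribution → 31.51 μm/a
  chloride contribution → 42.38 μm/a
  total first-year rate 73.89 μm/a
ISO 9224: D(t) = r_corr · t^b with b = 0.523 (carbon steel, B1)
  D(12) = 73.89 × 12^0.523 = 73.89 × 3.668 = 271 μm

D(12) = 271 μm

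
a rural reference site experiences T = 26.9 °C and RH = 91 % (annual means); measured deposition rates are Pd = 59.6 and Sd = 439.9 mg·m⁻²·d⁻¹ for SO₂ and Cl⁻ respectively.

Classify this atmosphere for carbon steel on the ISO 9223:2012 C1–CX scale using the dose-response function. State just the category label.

carbon steel: temperature factor f = -0.054·(16.9) = -0.9126
  Pd branch = 1.77·Pd^0.52·e^(0.02·RH+f) = 36.74 μm/a
  Sd branch = 0.102·Sd^0.62·e^(0.033·RH+0.04·T) = 262.4 μm/a
  r_corr = 36.74 + 262.4 = 299.1 μm/a
Category bounds: 200…700 μm/a bracket r_corr ⇒ CX

CX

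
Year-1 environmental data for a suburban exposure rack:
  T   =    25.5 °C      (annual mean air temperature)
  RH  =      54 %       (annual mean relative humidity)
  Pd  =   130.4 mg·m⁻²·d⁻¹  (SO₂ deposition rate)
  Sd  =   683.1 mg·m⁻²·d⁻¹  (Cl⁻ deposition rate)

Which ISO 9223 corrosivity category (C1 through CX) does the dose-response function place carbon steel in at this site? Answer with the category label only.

carbon steel: T>10 °C ⇒ hinge -0.054·(25.5−10) = -0.8370
  sulphur-dioxide contribution → 28.41 μm/a
  chloride contribution → 96.13 μm/a
  total first-year rate 124.5 μm/a
Category bounds: 80…200 μm/a bracket r_corr ⇒ C5

C5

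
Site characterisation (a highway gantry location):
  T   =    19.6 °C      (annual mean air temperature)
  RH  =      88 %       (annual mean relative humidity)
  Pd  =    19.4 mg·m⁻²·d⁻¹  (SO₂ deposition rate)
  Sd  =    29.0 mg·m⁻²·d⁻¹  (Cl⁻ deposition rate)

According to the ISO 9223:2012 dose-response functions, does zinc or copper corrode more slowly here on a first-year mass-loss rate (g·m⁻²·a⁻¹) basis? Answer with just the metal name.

zinc: T>10 °C ⇒ hinge -0.071·(19.6−10) = -0.6816
  Pd branch = 0.0129·Pd^0.44·e^(0.046·RH+f) = 1.378 μm/a
  Sd branch = 0.0175·Sd^0.57·e^(0.008·RH+0.085·T) = 1.276 μm/a
  r_corr = 1.378 + 1.276 = 2.654 μm/a
  mass loss = 2.654 μm/a × 7.14 g/cm³ = 18.95 g·m⁻²·a⁻¹
copper: f(T) = -0.080·(T−10) [T>10 °C] = -0.7680
  Pd branch = 0.0053·Pd^0.26·e^(0.059·RH+f) = 0.9559 μm/a
  Cl⁻ term: 0.01025·29.0^0.27·exp(0.036·88+0.049·19.6) = 1.579
  sum: 0.9559 + 1.579 → r_corr = 2.535 μm/a
  mass loss = 2.535 μm/a × 8.96 g/cm³ = 22.72 g·m⁻²·a⁻¹
Ordering by g·m⁻²·a⁻¹: copper (22.7) > zinc (18.9)

zinc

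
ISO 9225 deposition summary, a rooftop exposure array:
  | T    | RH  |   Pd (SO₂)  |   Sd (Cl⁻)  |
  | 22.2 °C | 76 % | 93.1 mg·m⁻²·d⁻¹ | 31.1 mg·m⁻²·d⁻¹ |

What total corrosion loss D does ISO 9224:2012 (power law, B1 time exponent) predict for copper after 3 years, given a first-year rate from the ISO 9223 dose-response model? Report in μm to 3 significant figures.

copper: temperature factor f = -0.080·(12.2) = -0.9760
  Pd branch = 0.0053·Pd^0.26·e^(0.059·RH+f) = 0.5751 μm/a
  Cl⁻ term: 0.01025·31.1^0.27·exp(0.036·76+0.049·22.2) = 1.187
  sum: 0.5751 + 1.187 → r_corr = 1.762 μm/a
Power-law: D(3) = r_corr · 3^0.667
  D(3) = 1.762 × 3^0.667 = 1.762 × 2.081 = 3.666 μm

D(3) = 3.67 μm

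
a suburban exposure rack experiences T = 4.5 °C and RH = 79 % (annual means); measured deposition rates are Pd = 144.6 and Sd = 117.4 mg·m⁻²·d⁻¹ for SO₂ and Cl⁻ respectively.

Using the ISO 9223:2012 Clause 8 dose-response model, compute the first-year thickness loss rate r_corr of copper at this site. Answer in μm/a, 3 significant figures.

r_corr = 1.82 μm/a

copper: f(T) = +0.126·(T−10) [T≤10 °C] = -0.6930
  Pd branch = 0.0053·Pd^0.26·e^(0.059·RH+f) = 1.021 μm/a
  Sd branch = 0.01025·Sd^0.27·e^(0.036·RH+0.049·T) = 0.7951 μm/a
  r_corr = 1.021 + 0.7951 = 1.817 μm/a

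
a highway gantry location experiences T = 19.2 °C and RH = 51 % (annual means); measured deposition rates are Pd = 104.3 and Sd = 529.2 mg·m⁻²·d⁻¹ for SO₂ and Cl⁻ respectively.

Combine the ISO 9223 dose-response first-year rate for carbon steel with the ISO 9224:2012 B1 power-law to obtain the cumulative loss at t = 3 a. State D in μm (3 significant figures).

carbon steel: T>10 °C ⇒ hinge -0.054·(19.2−10) = -0.4968
  SO₂ term: 1.77·104.3^0.52·exp(0.02·51-0.4968) = 33.47
  Cl⁻ term: 0.102·529.2^0.62·exp(0.033·51+0.04·19.2) = 57.77
  sum: 33.47 + 57.77 → r_corr = 91.24 μm/a
ISO 9224: D(t) = r_corr · t^b with b = 0.523 (carbon steel, B1)
  D(3) = 91.24 × 3^0.523 = 91.24 × 1.776 = 162.1 μm

D(3) = 162 μm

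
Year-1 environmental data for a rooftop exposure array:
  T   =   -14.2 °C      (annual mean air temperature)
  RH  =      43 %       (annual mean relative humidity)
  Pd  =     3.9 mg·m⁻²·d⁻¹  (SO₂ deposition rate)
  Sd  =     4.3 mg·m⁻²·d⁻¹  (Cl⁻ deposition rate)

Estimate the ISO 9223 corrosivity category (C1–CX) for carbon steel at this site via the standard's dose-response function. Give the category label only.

carbon steel: f(T) = +0.150·(T−10) [T≤10 °C] = -3.6300
  Pd branch = 1.77·Pd^0.52·e^(0.02·RH+f) = 0.2251 μm/a
  Cl⁻ term: 0.102·4.3^0.62·exp(0.033·43+0.04·-14.2) = 0.5901
  r_corr = 0.2251 + 0.5901 = 0.8152 μm/a
0.815 μm/a falls in (0, 1.3] for carbon steel → category C1

C1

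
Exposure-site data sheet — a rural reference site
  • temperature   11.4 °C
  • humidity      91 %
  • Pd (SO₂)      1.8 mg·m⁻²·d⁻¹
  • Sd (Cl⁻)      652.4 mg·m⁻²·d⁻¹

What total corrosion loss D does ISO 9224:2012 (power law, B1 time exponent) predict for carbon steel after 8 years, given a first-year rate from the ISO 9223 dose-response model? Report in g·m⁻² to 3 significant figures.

carbon steel: T>10 °C ⇒ hinge -0.054·(11.4−10) = -0.0756
  sulphur-dioxide contribution → 13.75 μm/a
  chloride contribution → 180.2 μm/a
  total first-year rate 194 μm/a
Power-law: D(8) = r_corr · 8^0.523
  D(8) = 194 × 8^0.523 = 194 × 2.967 = 575.5 μm
  Mass loss = 575.5 μm × 7.85 g/cm³ = 4518 g·m⁻²

D(8) = 4.52e+03 g·m⁻²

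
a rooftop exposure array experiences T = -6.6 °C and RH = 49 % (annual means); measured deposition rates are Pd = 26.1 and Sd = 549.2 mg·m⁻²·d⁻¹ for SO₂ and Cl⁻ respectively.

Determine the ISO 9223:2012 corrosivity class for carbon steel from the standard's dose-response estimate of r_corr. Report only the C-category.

C2

carbon steel: T≤10 °C ⇒ hinge +0.150·(-6.6−10) = -2.4900
  Pd branch = 1.77·Pd^0.52·e^(0.02·RH+f) = 2.132 μm/a
  Sd branch = 0.102·Sd^0.62·e^(0.033·RH+0.04·T) = 19.72 μm/a
  sum: 2.132 + 19.72 → r_corr = 21.85 μm/a
ISO 9223 Table 2 (carbon steel): 1.3 < 21.8 ≤ 25 μm/a ⇒ C2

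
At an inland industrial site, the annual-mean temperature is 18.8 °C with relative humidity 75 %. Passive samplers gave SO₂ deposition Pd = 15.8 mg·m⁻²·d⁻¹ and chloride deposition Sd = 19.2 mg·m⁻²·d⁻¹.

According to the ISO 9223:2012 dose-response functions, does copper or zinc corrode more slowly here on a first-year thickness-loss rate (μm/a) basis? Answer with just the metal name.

copper: temperature factor f = -0.080·(8.8) = -0.7040
  Pd branch = 0.0053·Pd^0.26·e^(0.059·RH+f) = 0.4487 μm/a
  Cl⁻ term: 0.01025·19.2^0.27·exp(0.036·75+0.049·18.8) = 0.8509
  r_corr = 0.4487 + 0.8509 = 1.3 μm/a
zinc: T>10 °C ⇒ hinge -0.071·(18.8−10) = -0.6248
  SO₂ term: 0.0129·15.8^0.44·exp(0.046·75-0.6248) = 0.7328
  Sd branch = 0.0175·Sd^0.57·e^(0.008·RH+0.085·T) = 0.8494 μm/a
  r_corr = 0.7328 + 0.8494 = 1.582 μm/a
Ordering by μm/a: zinc (1.58) > copper (1.3)

copper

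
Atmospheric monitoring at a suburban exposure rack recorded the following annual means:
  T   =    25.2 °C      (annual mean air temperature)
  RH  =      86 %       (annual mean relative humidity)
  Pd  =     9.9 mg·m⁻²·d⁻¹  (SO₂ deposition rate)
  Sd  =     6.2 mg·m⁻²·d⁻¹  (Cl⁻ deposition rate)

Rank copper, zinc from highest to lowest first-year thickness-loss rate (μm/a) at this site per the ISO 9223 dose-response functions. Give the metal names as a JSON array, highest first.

copper: f(T) = -0.080·(T−10) [T>10 °C] = -1.2160
  Pd branch = 0.0053·Pd^0.26·e^(0.059·RH+f) = 0.4557 μm/a
  Sd branch = 0.01025·Sd^0.27·e^(0.036·RH+0.049·T) = 1.275 μm/a
  sum: 0.4557 + 1.275 → r_corr = 1.731 μm/a
zinc: temperature factor f = -0.071·(15.2) = -1.0792
  SO₂ term: 0.0129·9.9^0.44·exp(0.046·86-1.0792) = 0.6281
  Cl⁻ term: 0.0175·6.2^0.57·exp(0.008·86+0.085·25.2) = 0.839
  r_corr = 0.6281 + 0.839 = 1.467 μm/a
Ordering by μm/a: copper (1.73) > zinc (1.47)

["copper", "zinc"]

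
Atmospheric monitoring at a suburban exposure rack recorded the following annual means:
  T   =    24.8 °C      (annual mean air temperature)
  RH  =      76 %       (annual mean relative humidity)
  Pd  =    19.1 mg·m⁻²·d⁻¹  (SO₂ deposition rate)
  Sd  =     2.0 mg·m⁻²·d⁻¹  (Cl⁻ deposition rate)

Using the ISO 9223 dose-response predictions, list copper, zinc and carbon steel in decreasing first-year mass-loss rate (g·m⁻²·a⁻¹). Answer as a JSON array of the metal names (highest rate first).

["carbon steel", "copper", "zinc"]

copper: f(T) = -0.080·(T−10) [T>10 °C] = -1.1840
  Pd branch = 0.0053·Pd^0.26·e^(0.059·RH+f) = 0.3094 μm/a
  Cl⁻ term: 0.01025·2.0^0.27·exp(0.036·76+0.049·24.8) = 0.6427
  r_corr = 0.3094 + 0.6427 = 0.9521 μm/a
  mass loss = 0.9521 μm/a × 8.96 g/cm³ = 8.53 g·m⁻²·a⁻¹
zinc: f(T) = -0.071·(T−10) [T>10 °C] = -1.0508
  Pd branch = 0.0129·Pd^0.44·e^(0.046·RH+f) = 0.5447 μm/a
  Cl⁻ term: 0.0175·2.0^0.57·exp(0.008·76+0.085·24.8) = 0.3928
  r_corr = 0.5447 + 0.3928 = 0.9375 μm/a
  mass loss = 0.9375 μm/a × 7.14 g/cm³ = 6.694 g·m⁻²·a⁻¹
carbon steel: T>10 °C ⇒ hinge -0.054·(24.8−10) = -0.7992
  Pd branch = 1.77·Pd^0.52·e^(0.02·RH+f) = 16.87 μm/a
  Cl⁻ term: 0.102·2.0^0.62·exp(0.033·76+0.04·24.8) = 5.191
  sum: 16.87 + 5.191 → r_corr = 22.06 μm/a
  mass loss = 22.06 μm/a × 7.85 g/cm³ = 173.2 g·m⁻²·a⁻¹
Ordering by g·m⁻²·a⁻¹: carbon steel (173) > copper (8.53) > zinc (6.69)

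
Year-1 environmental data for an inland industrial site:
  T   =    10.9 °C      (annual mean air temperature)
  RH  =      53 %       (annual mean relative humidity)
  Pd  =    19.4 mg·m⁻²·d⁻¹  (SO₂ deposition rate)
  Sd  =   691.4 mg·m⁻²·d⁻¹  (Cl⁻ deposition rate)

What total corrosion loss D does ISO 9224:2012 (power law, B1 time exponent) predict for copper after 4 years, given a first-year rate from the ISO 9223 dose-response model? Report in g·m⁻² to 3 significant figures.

D(4) = 21.0 g·m⁻²

copper: f(T) = -0.080·(T−10) [T>10 °C] = -0.0720
  Pd branch = 0.0053·Pd^0.26·e^(0.059·RH+f) = 0.2431 μm/a
  Sd branch = 0.01025·Sd^0.27·e^(0.036·RH+0.049·T) = 0.6887 μm/a
  sum: 0.2431 + 0.6887 → r_corr = 0.9319 μm/a
Power-law: D(4) = r_corr · 4^0.667
  D(4) = 0.9319 × 4^0.667 = 0.9319 × 2.521 = 2.349 μm
  Mass loss = 2.349 μm × 8.96 g/cm³ = 21.05 g·m⁻²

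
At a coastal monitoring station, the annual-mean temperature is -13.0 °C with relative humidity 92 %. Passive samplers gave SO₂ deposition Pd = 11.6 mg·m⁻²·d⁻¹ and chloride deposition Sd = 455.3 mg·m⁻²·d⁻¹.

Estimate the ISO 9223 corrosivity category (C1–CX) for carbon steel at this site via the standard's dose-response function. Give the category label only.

carbon steel: f(T) = +0.150·(T−10) [T≤10 °C] = -3.4500
  Pd branch = 1.77·Pd^0.52·e^(0.02·RH+f) = 1.266 μm/a
  Sd branch = 0.102·Sd^0.62·e^(0.033·RH+0.04·T) = 56.16 μm/a
  sum: 1.266 + 56.16 → r_corr = 57.43 μm/a
57.4 μm/a falls in (50, 80] for carbon steel → category C4

C4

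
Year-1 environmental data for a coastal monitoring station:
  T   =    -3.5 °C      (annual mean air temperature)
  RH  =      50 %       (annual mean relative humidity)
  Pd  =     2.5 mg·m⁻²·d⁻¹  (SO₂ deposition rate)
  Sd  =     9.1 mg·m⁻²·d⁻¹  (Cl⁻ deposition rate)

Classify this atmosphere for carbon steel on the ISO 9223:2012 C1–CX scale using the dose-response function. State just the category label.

carbon steel: f(T) = +0.150·(T−10) [T≤10 °C] = -2.0250
  Pd branch = 1.77·Pd^0.52·e^(0.02·RH+f) = 1.023 μm/a
  Sd branch = 0.102·Sd^0.62·e^(0.033·RH+0.04·T) = 1.815 μm/a
  r_corr = 1.023 + 1.815 = 2.838 μm/a
Category bounds: 1.3…25 μm/a bracket r_corr ⇒ C2

C2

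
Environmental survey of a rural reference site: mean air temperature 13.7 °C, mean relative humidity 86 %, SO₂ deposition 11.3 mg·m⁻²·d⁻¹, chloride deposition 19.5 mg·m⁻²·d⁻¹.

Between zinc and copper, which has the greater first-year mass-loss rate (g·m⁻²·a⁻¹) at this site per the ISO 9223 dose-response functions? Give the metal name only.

zinc: temperature factor f = -0.071·(3.7) = -0.2627
  Pd branch = 0.0129·Pd^0.44·e^(0.046·RH+f) = 1.506 μm/a
  Cl⁻ term: 0.0175·19.5^0.57·exp(0.008·86+0.085·13.7) = 0.6066
  sum: 1.506 + 0.6066 → r_corr = 2.113 μm/a
  mass loss = 2.113 μm/a × 7.14 g/cm³ = 15.09 g·m⁻²·a⁻¹
copper: T>10 °C ⇒ hinge -0.080·(13.7−10) = -0.2960
  SO₂ term: 0.0053·11.3^0.26·exp(0.059·86-0.2960) = 1.183
  Cl⁻ term: 0.01025·19.5^0.27·exp(0.036·86+0.049·13.7) = 0.9889
  r_corr = 1.183 + 0.9889 = 2.172 μm/a
  mass loss = 2.172 μm/a × 8.96 g/cm³ = 19.46 g·m⁻²·a⁻¹
Ordering by g·m⁻²·a⁻¹: copper (19.5) > zinc (15.1)

copper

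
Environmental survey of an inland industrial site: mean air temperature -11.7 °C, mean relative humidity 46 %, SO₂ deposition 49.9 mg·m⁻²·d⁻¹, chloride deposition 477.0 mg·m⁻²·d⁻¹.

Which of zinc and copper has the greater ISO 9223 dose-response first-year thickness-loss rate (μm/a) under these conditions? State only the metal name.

zinc

zinc: f(T) = +0.038·(T−10) [T≤10 °C] = -0.8246
  sulphur-dioxide contribution → 0.2622 μm/a
  chloride contribution → 0.3146 μm/a
  total first-year rate 0.5767 μm/a
copper: temperature factor f = +0.126·(-21.7) = -2.7342
  sulphur-dioxide contribution → 0.01436 μm/a
  chloride contribution → 0.16 μm/a
  total first-year rate 0.1744 μm/a
Ordering by μm/a: zinc (0.577) > copper (0.174)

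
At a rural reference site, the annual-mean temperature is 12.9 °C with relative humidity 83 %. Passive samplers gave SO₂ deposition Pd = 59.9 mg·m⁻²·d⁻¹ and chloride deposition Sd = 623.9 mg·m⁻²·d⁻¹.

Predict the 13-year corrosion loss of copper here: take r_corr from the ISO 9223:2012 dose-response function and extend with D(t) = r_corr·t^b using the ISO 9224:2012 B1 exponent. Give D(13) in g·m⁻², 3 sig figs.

copper: f(T) = -0.080·(T−10) [T>10 °C] = -0.2320
  SO₂ term: 0.0053·59.9^0.26·exp(0.059·83-0.2320) = 1.631
  Cl⁻ term: 0.01025·623.9^0.27·exp(0.036·83+0.049·12.9) = 2.176
  sum: 1.631 + 2.176 → r_corr = 3.806 μm/a
ISO 9224: D(t) = r_corr · t^b with b = 0.667 (copper, B1)
  D(13) = 3.806 × 13^0.667 = 3.806 × 5.534 = 21.06 μm
  Mass loss = 21.06 μm × 8.96 g/cm³ = 188.7 g·m⁻²

D(13) = 189 g·m⁻²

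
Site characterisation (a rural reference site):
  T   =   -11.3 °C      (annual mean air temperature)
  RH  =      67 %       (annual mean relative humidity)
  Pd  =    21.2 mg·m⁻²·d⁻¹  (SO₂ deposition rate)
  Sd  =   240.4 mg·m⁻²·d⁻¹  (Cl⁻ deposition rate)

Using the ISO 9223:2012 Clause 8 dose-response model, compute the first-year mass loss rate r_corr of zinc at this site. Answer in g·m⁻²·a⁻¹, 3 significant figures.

zinc: T≤10 °C ⇒ hinge +0.038·(-11.3−10) = -0.8094
  SO₂ term: 0.0129·21.2^0.44·exp(0.046·67-0.8094) = 0.4799
  Sd branch = 0.0175·Sd^0.57·e^(0.008·RH+0.085·T) = 0.2605 μm/a
  sum: 0.4799 + 0.2605 → r_corr = 0.7404 μm/a
Convert to mass loss: 0.7404 μm/a × 7.14 g/cm³ = 5.287 g·m⁻²·a⁻¹

r_corr = 5.29 g·m⁻²·a⁻¹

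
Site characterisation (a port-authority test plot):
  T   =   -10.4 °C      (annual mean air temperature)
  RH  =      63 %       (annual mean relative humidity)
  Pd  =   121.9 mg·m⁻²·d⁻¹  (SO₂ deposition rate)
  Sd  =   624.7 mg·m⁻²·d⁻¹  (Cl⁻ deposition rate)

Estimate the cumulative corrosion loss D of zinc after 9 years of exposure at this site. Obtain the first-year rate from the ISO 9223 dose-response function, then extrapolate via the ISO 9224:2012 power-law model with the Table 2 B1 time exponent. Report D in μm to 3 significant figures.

zinc: temperature factor f = +0.038·(-20.4) = -0.7752
  Pd branch = 0.0129·Pd^0.44·e^(0.046·RH+f) = 0.892 μm/a
  Sd branch = 0.0175·Sd^0.57·e^(0.008·RH+0.085·T) = 0.4694 μm/a
  sum: 0.892 + 0.4694 → r_corr = 1.361 μm/a
Power-law: D(9) = r_corr · 9^0.813
  D(9) = 1.361 × 9^0.813 = 1.361 × 5.968 = 8.124 μm

D(9) = 8.12 μm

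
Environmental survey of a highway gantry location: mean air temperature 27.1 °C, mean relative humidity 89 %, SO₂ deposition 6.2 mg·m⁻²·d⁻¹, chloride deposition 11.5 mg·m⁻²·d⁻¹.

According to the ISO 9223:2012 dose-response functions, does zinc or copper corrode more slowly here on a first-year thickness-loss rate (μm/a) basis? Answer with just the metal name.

zinc

zinc: T>10 °C ⇒ hinge -0.071·(27.1−10) = -1.2141
  SO₂ term: 0.0129·6.2^0.44·exp(0.046·89-1.2141) = 0.5128
  Cl⁻ term: 0.0175·11.5^0.57·exp(0.008·89+0.085·27.1) = 1.436
  r_corr = 0.5128 + 1.436 = 1.949 μm/a
copper: T>10 °C ⇒ hinge -0.080·(27.1−10) = -1.3680
  SO₂ term: 0.0053·6.2^0.26·exp(0.059·89-1.3680) = 0.4137
  Sd branch = 0.01025·Sd^0.27·e^(0.036·RH+0.049·T) = 1.842 μm/a
  r_corr = 0.4137 + 1.842 = 2.256 μm/a
Ordering by μm/a: copper (2.26) > zinc (1.95)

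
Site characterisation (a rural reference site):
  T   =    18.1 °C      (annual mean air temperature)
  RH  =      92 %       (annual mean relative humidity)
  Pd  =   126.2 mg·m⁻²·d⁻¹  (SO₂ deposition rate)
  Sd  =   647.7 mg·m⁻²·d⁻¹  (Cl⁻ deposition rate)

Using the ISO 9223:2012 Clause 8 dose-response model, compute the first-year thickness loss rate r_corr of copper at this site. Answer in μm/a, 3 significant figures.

copper: f(T) = -0.080·(T−10) [T>10 °C] = -0.6480
  SO₂ term: 0.0053·126.2^0.26·exp(0.059·92-0.6480) = 2.221
  Sd branch = 0.01025·Sd^0.27·e^(0.036·RH+0.049·T) = 3.921 μm/a
  sum: 2.221 + 3.921 → r_corr = 6.141 μm/a

r_corr = 6.14 μm/a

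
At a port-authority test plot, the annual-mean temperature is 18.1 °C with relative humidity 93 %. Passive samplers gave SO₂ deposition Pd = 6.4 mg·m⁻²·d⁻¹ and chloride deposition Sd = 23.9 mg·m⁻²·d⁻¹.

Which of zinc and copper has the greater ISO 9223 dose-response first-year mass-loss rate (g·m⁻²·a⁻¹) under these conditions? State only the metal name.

zinc: f(T) = -0.071·(T−10) [T>10 °C] = -0.5751
  SO₂ term: 0.0129·6.4^0.44·exp(0.046·93-0.5751) = 1.184
  Sd branch = 0.0175·Sd^0.57·e^(0.008·RH+0.085·T) = 1.047 μm/a
  r_corr = 1.184 + 1.047 = 2.231 μm/a
  mass loss = 2.231 μm/a × 7.14 g/cm³ = 15.93 g·m⁻²·a⁻¹
copper: f(T) = -0.080·(T−10) [T>10 °C] = -0.6480
  SO₂ term: 0.0053·6.4^0.26·exp(0.059·93-0.6480) = 1.085
  Sd branch = 0.01025·Sd^0.27·e^(0.036·RH+0.049·T) = 1.668 μm/a
  sum: 1.085 + 1.668 → r_corr = 2.753 μm/a
  mass loss = 2.753 μm/a × 8.96 g/cm³ = 24.66 g·m⁻²·a⁻¹
Ordering by g·m⁻²·a⁻¹: copper (24.7) > zinc (15.9)

copper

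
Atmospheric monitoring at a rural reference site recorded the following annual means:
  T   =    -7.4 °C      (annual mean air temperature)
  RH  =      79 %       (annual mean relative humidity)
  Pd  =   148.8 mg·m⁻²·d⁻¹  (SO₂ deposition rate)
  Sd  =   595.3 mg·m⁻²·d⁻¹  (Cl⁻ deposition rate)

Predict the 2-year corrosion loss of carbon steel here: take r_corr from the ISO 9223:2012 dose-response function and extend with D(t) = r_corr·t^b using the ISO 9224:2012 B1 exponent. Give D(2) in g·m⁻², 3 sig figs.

D(2) = 705 g·m⁻²

carbon steel: temperature factor f = +0.150·(-17.4) = -2.6100
  sulphur-dioxide contribution → 8.519 μm/a
  chloride contribution → 54.02 μm/a
  total first-year rate 62.54 μm/a
Power-law: D(2) = r_corr · 2^0.523
  D(2) = 62.54 × 2^0.523 = 62.54 × 1.437 = 89.87 μm
  Mass loss = 89.87 μm × 7.85 g/cm³ = 705.5 g·m⁻²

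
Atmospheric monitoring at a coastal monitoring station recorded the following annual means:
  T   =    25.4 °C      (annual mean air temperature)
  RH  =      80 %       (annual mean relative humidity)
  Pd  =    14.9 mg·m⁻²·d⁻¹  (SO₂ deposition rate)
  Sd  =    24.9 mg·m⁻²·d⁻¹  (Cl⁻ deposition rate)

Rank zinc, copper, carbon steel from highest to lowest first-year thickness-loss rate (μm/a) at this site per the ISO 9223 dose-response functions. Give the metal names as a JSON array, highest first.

zinc: f(T) = -0.071·(T−10) [T>10 °C] = -1.0934
  SO₂ term: 0.0129·14.9^0.44·exp(0.046·80-1.0934) = 0.5625
  Sd branch = 0.0175·Sd^0.57·e^(0.008·RH+0.085·T) = 1.797 μm/a
  sum: 0.5625 + 1.797 → r_corr = 2.359 μm/a
copper: T>10 °C ⇒ hinge -0.080·(25.4−10) = -1.2320
  Pd branch = 0.0053·Pd^0.26·e^(0.059·RH+f) = 0.35 μm/a
  Sd branch = 0.01025·Sd^0.27·e^(0.036·RH+0.049·T) = 1.51 μm/a
  sum: 0.35 + 1.51 → r_corr = 1.86 μm/a
carbon steel: temperature factor f = -0.054·(15.4) = -0.8316
  SO₂ term: 1.77·14.9^0.52·exp(0.02·80-0.8316) = 15.55
  Cl⁻ term: 0.102·24.9^0.62·exp(0.033·80+0.04·25.4) = 28.98
  sum: 15.55 + 28.98 → r_corr = 44.53 μm/a
Ordering by μm/a: carbon steel (44.5) > zinc (2.36) > copper (1.86)

["carbon steel", "zinc", "copper"]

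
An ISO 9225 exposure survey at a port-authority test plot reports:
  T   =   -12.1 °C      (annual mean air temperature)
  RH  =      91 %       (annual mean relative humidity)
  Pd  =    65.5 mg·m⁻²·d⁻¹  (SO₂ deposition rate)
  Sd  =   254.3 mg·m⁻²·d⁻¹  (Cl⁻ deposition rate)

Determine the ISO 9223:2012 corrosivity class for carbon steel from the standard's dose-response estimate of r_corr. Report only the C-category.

C3

carbon steel: T≤10 °C ⇒ hinge +0.150·(-12.1−10) = -3.3150
  Pd branch = 1.77·Pd^0.52·e^(0.02·RH+f) = 3.493 μm/a
  Sd branch = 0.102·Sd^0.62·e^(0.033·RH+0.04·T) = 39.26 μm/a
  sum: 3.493 + 39.26 → r_corr = 42.75 μm/a
Category bounds: 25…50 μm/a bracket r_corr ⇒ C3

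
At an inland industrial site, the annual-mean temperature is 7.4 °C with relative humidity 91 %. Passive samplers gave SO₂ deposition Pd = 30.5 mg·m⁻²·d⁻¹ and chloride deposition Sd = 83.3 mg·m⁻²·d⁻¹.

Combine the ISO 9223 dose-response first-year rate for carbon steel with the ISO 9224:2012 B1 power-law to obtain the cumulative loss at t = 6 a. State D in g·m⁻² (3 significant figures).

carbon steel: T≤10 °C ⇒ hinge +0.150·(7.4−10) = -0.3900
  Pd branch = 1.77·Pd^0.52·e^(0.02·RH+f) = 43.74 μm/a
  Cl⁻ term: 0.102·83.3^0.62·exp(0.033·91+0.04·7.4) = 42.87
  sum: 43.74 + 42.87 → r_corr = 86.61 μm/a
Power-law: D(6) = r_corr · 6^0.523
  D(6) = 86.61 × 6^0.523 = 86.61 × 2.553 = 221.1 μm
  Mass loss = 221.1 μm × 7.85 g/cm³ = 1735 g·m⁻²

D(6) = 1.74e+03 g·m⁻²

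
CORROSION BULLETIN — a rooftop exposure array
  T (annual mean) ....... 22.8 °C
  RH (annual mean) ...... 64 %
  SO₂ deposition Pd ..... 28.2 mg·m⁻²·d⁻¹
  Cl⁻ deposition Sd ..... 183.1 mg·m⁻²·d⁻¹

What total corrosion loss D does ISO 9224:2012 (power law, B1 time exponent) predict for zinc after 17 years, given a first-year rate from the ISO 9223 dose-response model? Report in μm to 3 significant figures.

zinc: temperature factor f = -0.071·(12.8) = -0.9088
  Pd branch = 0.0129·Pd^0.44·e^(0.046·RH+f) = 0.4291 μm/a
  Sd branch = 0.0175·Sd^0.57·e^(0.008·RH+0.085·T) = 3.952 μm/a
  sum: 0.4291 + 3.952 → r_corr = 4.381 μm/a
Long-term exponent b (ISO 9224 Table 2, B1) = 0.813
  D(17) = 4.381 × 17^0.813 = 4.381 × 10.01 = 43.84 μm

D(17) = 43.8 μm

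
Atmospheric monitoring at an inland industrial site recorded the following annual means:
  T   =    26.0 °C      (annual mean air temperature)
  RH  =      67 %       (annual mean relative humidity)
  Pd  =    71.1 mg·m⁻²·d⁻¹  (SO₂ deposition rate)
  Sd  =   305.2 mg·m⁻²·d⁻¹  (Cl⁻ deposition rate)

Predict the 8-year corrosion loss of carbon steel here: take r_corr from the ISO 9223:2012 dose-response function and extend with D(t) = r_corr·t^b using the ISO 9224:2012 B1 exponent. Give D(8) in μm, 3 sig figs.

carbon steel: temperature factor f = -0.054·(16.0) = -0.8640
  sulphur-dioxide contribution → 26.16 μm/a
  chloride contribution → 91.4 μm/a
  ⇒ r_corr(carbon steel) = 117.6 μm/a
ISO 9224: D(t) = r_corr · t^b with b = 0.523 (carbon steel, B1)
  D(8) = 117.6 × 8^0.523 = 117.6 × 2.967 = 348.8 μm

D(8) = 349 μm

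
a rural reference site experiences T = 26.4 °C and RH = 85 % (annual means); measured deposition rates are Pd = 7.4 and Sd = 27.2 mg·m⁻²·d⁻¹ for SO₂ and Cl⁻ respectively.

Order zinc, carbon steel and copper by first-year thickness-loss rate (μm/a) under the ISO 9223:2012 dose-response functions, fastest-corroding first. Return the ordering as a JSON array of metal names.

zinc: T>10 °C ⇒ hinge -0.071·(26.4−10) = -1.1644
  sulphur-dioxide contribution → 0.4847 μm/a
  chloride contribution → 2.141 μm/a
  total first-year rate 2.626 μm/a
carbon steel: f(T) = -0.054·(T−10) [T>10 °C] = -0.8856
  sulphur-dioxide contribution → 11.32 μm/a
  chloride contribution → 37.57 μm/a
  total first-year rate 48.89 μm/a
copper: temperature factor f = -0.080·(16.4) = -1.3120
  sulphur-dioxide contribution → 0.3618 μm/a
  chloride contribution → 1.944 μm/a
  total first-year rate 2.306 μm/a
Ordering by μm/a: carbon steel (48.9) > zinc (2.63) > copper (2.31)

["carbon steel", "zinc", "copper"]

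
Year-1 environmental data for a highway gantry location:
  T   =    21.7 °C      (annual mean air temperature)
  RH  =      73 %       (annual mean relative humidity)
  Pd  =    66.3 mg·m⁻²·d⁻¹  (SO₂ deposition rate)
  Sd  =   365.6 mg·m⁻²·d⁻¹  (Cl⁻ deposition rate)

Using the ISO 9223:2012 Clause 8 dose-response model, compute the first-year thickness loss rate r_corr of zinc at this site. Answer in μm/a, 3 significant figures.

r_corr = 6.76 μm/a

zinc: T>10 °C ⇒ hinge -0.071·(21.7−10) = -0.8307
  Pd branch = 0.0129·Pd^0.44·e^(0.046·RH+f) = 1.022 μm/a
  Sd branch = 0.0175·Sd^0.57·e^(0.008·RH+0.085·T) = 5.736 μm/a
  sum: 1.022 + 5.736 → r_corr = 6.759 μm/a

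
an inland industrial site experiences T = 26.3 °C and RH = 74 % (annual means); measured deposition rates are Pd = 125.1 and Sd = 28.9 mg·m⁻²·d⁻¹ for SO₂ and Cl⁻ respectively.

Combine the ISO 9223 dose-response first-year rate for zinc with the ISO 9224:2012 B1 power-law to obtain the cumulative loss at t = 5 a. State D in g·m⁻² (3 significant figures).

zinc: temperature factor f = -0.071·(16.3) = -1.1573
  SO₂ term: 0.0129·125.1^0.44·exp(0.046·74-1.1573) = 1.021
  Cl⁻ term: 0.0175·28.9^0.57·exp(0.008·74+0.085·26.3) = 2.012
  sum: 1.021 + 2.012 → r_corr = 3.034 μm/a
Long-term exponent b (ISO 9224 Table 2, B1) = 0.813
  D(5) = 3.034 × 5^0.813 = 3.034 × 3.701 = 11.23 μm
  Mass loss = 11.23 μm × 7.14 g/cm³ = 80.15 g·m⁻²

D(5) = 80.2 g·m⁻²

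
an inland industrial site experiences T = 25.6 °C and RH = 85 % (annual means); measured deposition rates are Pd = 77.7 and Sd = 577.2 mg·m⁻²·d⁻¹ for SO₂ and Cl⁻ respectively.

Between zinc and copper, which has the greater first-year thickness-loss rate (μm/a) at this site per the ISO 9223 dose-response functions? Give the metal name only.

zinc: f(T) = -0.071·(T−10) [T>10 °C] = -1.1076
  sulphur-dioxide contribution → 1.444 μm/a
  chloride contribution → 11.41 μm/a
  total first-year rate 12.85 μm/a
copper: T>10 °C ⇒ hinge -0.080·(25.6−10) = -1.2480
  sulphur-dioxide contribution → 0.7108 μm/a
  chloride contribution → 4.266 μm/a
  total first-year rate 4.977 μm/a
Ordering by μm/a: zinc (12.9) > copper (4.98)

zinc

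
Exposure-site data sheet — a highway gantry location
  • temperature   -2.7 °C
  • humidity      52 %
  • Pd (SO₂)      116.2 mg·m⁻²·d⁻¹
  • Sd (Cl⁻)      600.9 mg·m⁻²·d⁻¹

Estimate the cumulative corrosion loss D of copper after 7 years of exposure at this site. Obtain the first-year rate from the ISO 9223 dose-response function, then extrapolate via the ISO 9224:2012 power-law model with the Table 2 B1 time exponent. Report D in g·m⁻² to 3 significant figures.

copper: temperature factor f = +0.126·(-12.7) = -1.6002
  sulphur-dioxide contribution → 0.07919 μm/a
  chloride contribution → 0.3285 μm/a
  ⇒ r_corr(copper) = 0.4077 μm/a
Power-law: D(7) = r_corr · 7^0.667
  D(7) = 0.4077 × 7^0.667 = 0.4077 × 3.662 = 1.493 μm
  Mass loss = 1.493 μm × 8.96 g/cm³ = 13.38 g·m⁻²

D(7) = 13.4 g·m⁻²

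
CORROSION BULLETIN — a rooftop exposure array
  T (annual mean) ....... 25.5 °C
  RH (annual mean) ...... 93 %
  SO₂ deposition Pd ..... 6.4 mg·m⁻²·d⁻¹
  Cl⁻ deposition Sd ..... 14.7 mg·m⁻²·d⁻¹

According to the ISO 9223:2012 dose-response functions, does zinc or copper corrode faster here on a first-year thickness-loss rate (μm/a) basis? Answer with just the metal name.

copper

zinc: temperature factor f = -0.071·(15.5) = -1.1005
  SO₂ term: 0.0129·6.4^0.44·exp(0.046·93-1.1005) = 0.7003
  Sd branch = 0.0175·Sd^0.57·e^(0.008·RH+0.085·T) = 1.489 μm/a
  sum: 0.7003 + 1.489 → r_corr = 2.189 μm/a
copper: T>10 °C ⇒ hinge -0.080·(25.5−10) = -1.2400
  Pd branch = 0.0053·Pd^0.26·e^(0.059·RH+f) = 0.6002 μm/a
  Sd branch = 0.01025·Sd^0.27·e^(0.036·RH+0.049·T) = 2.102 μm/a
  sum: 0.6002 + 2.102 → r_corr = 2.702 μm/a
Ordering by μm/a: copper (2.7) > zinc (2.19)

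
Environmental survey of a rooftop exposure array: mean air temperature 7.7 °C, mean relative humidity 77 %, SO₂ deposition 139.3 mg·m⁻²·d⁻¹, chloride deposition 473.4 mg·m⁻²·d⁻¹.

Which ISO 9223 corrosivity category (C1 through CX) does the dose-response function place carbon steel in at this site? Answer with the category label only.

carbon steel: temperature factor f = +0.150·(-2.3) = -0.3450
  SO₂ term: 1.77·139.3^0.52·exp(0.02·77-0.3450) = 76.17
  Cl⁻ term: 0.102·473.4^0.62·exp(0.033·77+0.04·7.7) = 80.27
  sum: 76.17 + 80.27 → r_corr = 156.4 μm/a
156 μm/a falls in (80, 200] for carbon steel → category C5

C5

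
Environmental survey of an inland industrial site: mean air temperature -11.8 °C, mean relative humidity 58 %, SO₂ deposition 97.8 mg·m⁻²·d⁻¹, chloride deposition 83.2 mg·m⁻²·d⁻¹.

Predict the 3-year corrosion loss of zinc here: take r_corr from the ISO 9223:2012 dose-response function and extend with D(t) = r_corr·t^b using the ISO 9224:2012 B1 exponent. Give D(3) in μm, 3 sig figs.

D(3) = 1.80 μm

zinc: T≤10 °C ⇒ hinge +0.038·(-11.8−10) = -0.8284
  sulphur-dioxide contribution → 0.6099 μm/a
  chloride contribution → 0.1269 μm/a
  total first-year rate 0.7368 μm/a
ISO 9224: D(t) = r_corr · t^b with b = 0.813 (zinc, B1)
  D(3) = 0.7368 × 3^0.813 = 0.7368 × 2.443 = 1.8 μm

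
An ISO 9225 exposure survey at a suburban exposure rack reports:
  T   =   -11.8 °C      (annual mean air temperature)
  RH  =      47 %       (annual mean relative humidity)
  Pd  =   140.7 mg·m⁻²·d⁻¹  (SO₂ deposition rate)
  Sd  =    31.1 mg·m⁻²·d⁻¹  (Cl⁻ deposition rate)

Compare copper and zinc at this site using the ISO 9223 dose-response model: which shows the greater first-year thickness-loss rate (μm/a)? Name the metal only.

zinc

copper: T≤10 °C ⇒ hinge +0.126·(-11.8−10) = -2.7468
  SO₂ term: 0.0053·140.7^0.26·exp(0.059·47-2.7468) = 0.01969
  Sd branch = 0.01025·Sd^0.27·e^(0.036·RH+0.049·T) = 0.07897 μm/a
  r_corr = 0.01969 + 0.07897 = 0.09866 μm/a
zinc: f(T) = +0.038·(T−10) [T≤10 °C] = -0.8284
  SO₂ term: 0.0129·140.7^0.44·exp(0.046·47-0.8284) = 0.4315
  Sd branch = 0.0175·Sd^0.57·e^(0.008·RH+0.085·T) = 0.06631 μm/a
  sum: 0.4315 + 0.06631 → r_corr = 0.4978 μm/a
Ordering by μm/a: zinc (0.498) > copper (0.0987)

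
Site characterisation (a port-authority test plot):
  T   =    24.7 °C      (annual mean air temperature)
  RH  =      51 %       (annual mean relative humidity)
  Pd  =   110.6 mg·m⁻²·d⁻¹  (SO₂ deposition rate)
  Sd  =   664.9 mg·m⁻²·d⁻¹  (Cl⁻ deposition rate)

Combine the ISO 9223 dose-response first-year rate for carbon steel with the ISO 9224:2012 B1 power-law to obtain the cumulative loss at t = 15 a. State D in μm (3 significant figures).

D(15) = 448 μm

carbon steel: f(T) = -0.054·(T−10) [T>10 °C] = -0.7938
  sulphur-dioxide contribution → 25.64 μm/a
  chloride contribution → 82.93 μm/a
  ⇒ r_corr(carbon steel) = 108.6 μm/a
ISO 9224: D(t) = r_corr · t^b with b = 0.523 (carbon steel, B1)
  D(15) = 108.6 × 15^0.523 = 108.6 × 4.122 = 447.5 μm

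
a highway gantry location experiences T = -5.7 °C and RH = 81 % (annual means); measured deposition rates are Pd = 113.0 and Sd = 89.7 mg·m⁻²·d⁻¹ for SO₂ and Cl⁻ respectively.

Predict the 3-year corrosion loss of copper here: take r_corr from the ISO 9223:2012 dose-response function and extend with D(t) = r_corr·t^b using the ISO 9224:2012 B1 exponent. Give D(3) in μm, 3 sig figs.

copper: T≤10 °C ⇒ hinge +0.126·(-5.7−10) = -1.9782
  sulphur-dioxide contribution → 0.2982 μm/a
  chloride contribution → 0.482 μm/a
  total first-year rate 0.7802 μm/a
ISO 9224: D(t) = r_corr · t^b with b = 0.667 (copper, B1)
  D(3) = 0.7802 × 3^0.667 = 0.7802 × 2.081 = 1.623 μm

D(3) = 1.62 μm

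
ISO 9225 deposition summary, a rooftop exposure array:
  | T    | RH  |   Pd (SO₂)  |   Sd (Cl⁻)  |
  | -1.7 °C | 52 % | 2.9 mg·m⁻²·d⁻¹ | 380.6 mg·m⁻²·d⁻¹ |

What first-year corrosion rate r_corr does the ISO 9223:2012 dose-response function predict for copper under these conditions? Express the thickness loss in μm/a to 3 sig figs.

r_corr = 0.339 μm/a

copper: f(T) = +0.126·(T−10) [T≤10 °C] = -1.4742
  Pd branch = 0.0053·Pd^0.26·e^(0.059·RH+f) = 0.03441 μm/a
  Cl⁻ term: 0.01025·380.6^0.27·exp(0.036·52+0.049·-1.7) = 0.305
  r_corr = 0.03441 + 0.305 = 0.3394 μm/a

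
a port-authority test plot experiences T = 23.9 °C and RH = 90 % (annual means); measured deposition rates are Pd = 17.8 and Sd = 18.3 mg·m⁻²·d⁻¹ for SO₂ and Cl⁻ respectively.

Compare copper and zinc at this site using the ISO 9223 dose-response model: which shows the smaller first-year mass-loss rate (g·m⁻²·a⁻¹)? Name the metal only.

zinc

copper: T>10 °C ⇒ hinge -0.080·(23.9−10) = -1.1120
  Pd branch = 0.0053·Pd^0.26·e^(0.059·RH+f) = 0.7457 μm/a
  Cl⁻ term: 0.01025·18.3^0.27·exp(0.036·90+0.049·23.9) = 1.851
  r_corr = 0.7457 + 1.851 = 2.596 μm/a
  mass loss = 2.596 μm/a × 8.96 g/cm³ = 23.26 g·m⁻²·a⁻¹
zinc: temperature factor f = -0.071·(13.9) = -0.9869
  SO₂ term: 0.0129·17.8^0.44·exp(0.046·90-0.9869) = 1.072
  Cl⁻ term: 0.0175·18.3^0.57·exp(0.008·90+0.085·23.9) = 1.437
  r_corr = 1.072 + 1.437 = 2.509 μm/a
  mass loss = 2.509 μm/a × 7.14 g/cm³ = 17.92 g·m⁻²·a⁻¹
Ordering by g·m⁻²·a⁻¹: copper (23.3) > zinc (17.9)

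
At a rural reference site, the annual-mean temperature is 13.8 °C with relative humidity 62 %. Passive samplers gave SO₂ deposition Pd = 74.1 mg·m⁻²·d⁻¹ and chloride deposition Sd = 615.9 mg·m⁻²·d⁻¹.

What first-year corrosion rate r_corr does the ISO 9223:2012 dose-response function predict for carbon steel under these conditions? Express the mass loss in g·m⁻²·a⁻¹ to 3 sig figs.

r_corr = 944 g·m⁻²·a⁻¹

carbon steel: T>10 °C ⇒ hinge -0.054·(13.8−10) = -0.2052
  sulphur-dioxide contribution → 46.74 μm/a
  chloride contribution → 73.52 μm/a
  total first-year rate 120.3 μm/a
Convert to mass loss: 120.3 μm/a × 7.85 g/cm³ = 944 g·m⁻²·a⁻¹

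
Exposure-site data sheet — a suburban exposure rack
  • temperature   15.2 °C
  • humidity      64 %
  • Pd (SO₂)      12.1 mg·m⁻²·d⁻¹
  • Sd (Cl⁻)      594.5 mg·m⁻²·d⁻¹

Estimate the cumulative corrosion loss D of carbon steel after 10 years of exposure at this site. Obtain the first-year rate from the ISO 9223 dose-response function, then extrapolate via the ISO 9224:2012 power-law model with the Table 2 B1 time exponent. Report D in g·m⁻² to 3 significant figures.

D(10) = 2.59e+03 g·m⁻²

carbon steel: T>10 °C ⇒ hinge -0.054·(15.2−10) = -0.2808
  Pd branch = 1.77·Pd^0.52·e^(0.02·RH+f) = 17.58 μm/a
  Sd branch = 0.102·Sd^0.62·e^(0.033·RH+0.04·T) = 81.26 μm/a
  r_corr = 17.58 + 81.26 = 98.83 μm/a
Power-law: D(10) = r_corr · 10^0.523
  D(10) = 98.83 × 10^0.523 = 98.83 × 3.334 = 329.5 μm
  Mass loss = 329.5 μm × 7.85 g/cm³ = 2587 g·m⁻²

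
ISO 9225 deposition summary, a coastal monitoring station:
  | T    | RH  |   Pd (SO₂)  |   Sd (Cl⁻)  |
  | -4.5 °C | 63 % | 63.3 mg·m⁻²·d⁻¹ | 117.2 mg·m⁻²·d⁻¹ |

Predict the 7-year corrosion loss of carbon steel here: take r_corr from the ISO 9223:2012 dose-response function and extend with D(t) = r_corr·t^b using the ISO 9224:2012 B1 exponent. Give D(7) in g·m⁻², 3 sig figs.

carbon steel: f(T) = +0.150·(T−10) [T≤10 °C] = -2.1750
  sulphur-dioxide contribution → 6.128 μm/a
  chloride contribution → 13.06 μm/a
  total first-year rate 19.19 μm/a
Long-term exponent b (ISO 9224 Table 2, B1) = 0.523
  D(7) = 19.19 × 7^0.523 = 19.19 × 2.767 = 53.1 μm
  Mass loss = 53.1 μm × 7.85 g/cm³ = 416.8 g·m⁻²

D(7) = 417 g·m⁻²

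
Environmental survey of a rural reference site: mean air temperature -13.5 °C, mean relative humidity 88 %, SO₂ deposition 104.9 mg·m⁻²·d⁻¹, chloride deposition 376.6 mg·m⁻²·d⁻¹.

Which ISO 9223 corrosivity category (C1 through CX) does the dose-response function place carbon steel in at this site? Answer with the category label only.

carbon steel: f(T) = +0.150·(T−10) [T≤10 °C] = -3.5250
  Pd branch = 1.77·Pd^0.52·e^(0.02·RH+f) = 3.406 μm/a
  Sd branch = 0.102·Sd^0.62·e^(0.033·RH+0.04·T) = 42.89 μm/a
  r_corr = 3.406 + 42.89 = 46.29 μm/a
ISO 9223 Table 2 (carbon steel): 25 < 46.3 ≤ 50 μm/a ⇒ C3

C3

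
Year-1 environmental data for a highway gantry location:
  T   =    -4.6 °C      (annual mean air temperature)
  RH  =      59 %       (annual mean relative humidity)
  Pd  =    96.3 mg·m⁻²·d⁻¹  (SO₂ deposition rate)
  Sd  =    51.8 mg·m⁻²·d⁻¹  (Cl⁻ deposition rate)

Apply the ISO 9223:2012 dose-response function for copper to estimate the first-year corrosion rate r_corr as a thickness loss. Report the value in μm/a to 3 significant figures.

r_corr = 0.288 μm/a

copper: temperature factor f = +0.126·(-14.6) = -1.8396
  sulphur-dioxide contribution → 0.08972 μm/a
  chloride contribution → 0.1987 μm/a
  ⇒ r_corr(copper) = 0.2884 μm/a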